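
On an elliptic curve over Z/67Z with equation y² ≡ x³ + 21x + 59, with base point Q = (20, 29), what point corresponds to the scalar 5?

Double-and-add on 5 = (101)₂. Start with Q = (20, 29) for the leading 1-bit.
double: tangent at (20, 29): λ = (3·20² + 21)/(2·29) ≡ 15/58. 58⁻¹ ≡ 52 (mod 67) since 58·52 = 3016 ≡ 1, so λ ≡ 15·52 ≡ 43.
  x = λ² - 20 - 20 = 1849 - 40 ≡ 0; y = λ·(20 - 0) - 29 ≡ 27. → (0, 27)
double: tangent at (0, 27): λ = (3·0² + 21)/(2·27) ≡ 21/54. 54⁻¹ ≡ 36 (mod 67), so λ ≡ 21·36 ≡ 19.
  x = λ² - 0 - 0 = 361 - 0 ≡ 26; y = λ·(0 - 26) - 27 ≡ 15. → (26, 15)
add Q: (26, 15) + (20, 29). λ = (29 - 15)/(20 - 26) ≡ 14/61 mod 67. 61⁻¹ ≡ 11 (mod 67) since 61·11 = 671 ≡ 1, so λ ≡ 20.
  x = λ² - 26 - 20 = 400 - 46 ≡ 19; y = λ·(26 - 19) - 15 ≡ 58. → (19, 58)

(19, 58)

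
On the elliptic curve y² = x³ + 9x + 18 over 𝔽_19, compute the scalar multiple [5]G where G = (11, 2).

Repeated addition: build up to 5G.
2G: tangent at (11, 2): λ = (3·11² + 9)/(2·2) ≡ 11/4. 4⁻¹ ≡ 5 (mod 19) since 4·5 = 20 ≡ 1, so λ ≡ 11·5 ≡ 17.
  x = λ² - 11 - 11 = 289 - 22 ≡ 1; y = λ·(11 - 1) - 2 ≡ 16. → (1, 16)
3G: (1, 16) + (11, 2). λ = (2 - 16)/(11 - 1) ≡ 5/10 mod 19. 10⁻¹ ≡ 2 (mod 19) since 10·2 = 20 ≡ 1, so λ ≡ 10.
  x = λ² - 1 - 11 = 100 - 12 ≡ 12; y = λ·(1 - 12) - 16 ≡ 7. → (12, 7)
4G: (12, 7) + (11, 2). λ = (2 - 7)/(11 - 12) ≡ 14/18 mod 19. 18⁻¹ ≡ 18 (mod 19), so λ ≡ 5.
  x = λ² - 12 - 11 = 25 - 23 ≡ 2; y = λ·(12 - 2) - 7 ≡ 5. → (2, 5)
5G: (2, 5) + (11, 2). λ = (2 - 5)/(11 - 2) ≡ 16/9 mod 19. 9⁻¹ ≡ 17 (mod 19), so λ ≡ 6.
  x = λ² - 2 - 11 = 36 - 13 ≡ 4; y = λ·(2 - 4) - 5 ≡ 2. → (4, 2)

(4, 2)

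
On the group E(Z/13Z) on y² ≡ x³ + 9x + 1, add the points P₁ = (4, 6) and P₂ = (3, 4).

(10, 8)

(4, 6) + (3, 4). λ = (4 - 6)/(3 - 4) ≡ 11/12 mod 13. 12⁻¹ ≡ 12 (mod 13) since 12·12 = 144 ≡ 1, so λ ≡ 2.
  x = λ² - 4 - 3 = 4 - 7 ≡ 10; y = λ·(4 - 10) - 6 ≡ 8. → (10, 8)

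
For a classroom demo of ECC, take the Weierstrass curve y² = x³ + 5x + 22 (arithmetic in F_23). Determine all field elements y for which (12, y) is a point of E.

4, 19

x³ + 5x + 22 = 1810 ≡ 16 (mod 23).
Square roots of 16 mod 23: 4 and 19 (since 4² = 16 ≡ 16).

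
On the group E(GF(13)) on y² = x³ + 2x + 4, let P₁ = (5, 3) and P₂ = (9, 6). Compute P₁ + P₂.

(2, 9)

(5, 3) + (9, 6). λ = (6 - 3)/(9 - 5) ≡ 3/4 mod 13. 4⁻¹ ≡ 10 (mod 13), so λ ≡ 4.
  x = λ² - 5 - 9 = 16 - 14 ≡ 2; y = λ·(5 - 2) - 3 ≡ 9. → (2, 9)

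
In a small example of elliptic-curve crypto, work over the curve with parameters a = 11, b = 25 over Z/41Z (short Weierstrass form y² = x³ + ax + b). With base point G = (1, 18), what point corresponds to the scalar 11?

O

Double-and-add on 11 = (1011)₂. Start with G = (1, 18) for the leading 1-bit.
double: tangent at (1, 18): λ = (3·1² + 11)/(2·18) ≡ 14/36. 36⁻¹ ≡ 8 (mod 41) since 36·8 = 288 ≡ 1, so λ ≡ 14·8 ≡ 30.
  x = λ² - 1 - 1 = 900 - 2 ≡ 37; y = λ·(1 - 37) - 18 ≡ 9. → (37, 9)
double: tangent at (37, 9): λ = (3·37² + 11)/(2·9) ≡ 18/18. 18⁻¹ ≡ 16 (mod 41), so λ ≡ 18·16 ≡ 1.
  x = λ² - 37 - 37 = 1 - 74 ≡ 9; y = λ·(37 - 9) - 9 ≡ 19. → (9, 19)
add G: (9, 19) + (1, 18). λ = (18 - 19)/(1 - 9) ≡ 40/33 mod 41. 33⁻¹ ≡ 5 (mod 41), so λ ≡ 36.
  x = λ² - 9 - 1 = 1296 - 10 ≡ 15; y = λ·(9 - 15) - 19 ≡ 11. → (15, 11)
double: tangent at (15, 11): λ = (3·15² + 11)/(2·11) ≡ 30/22. 22⁻¹ ≡ 28 (mod 41) since 22·28 = 616 ≡ 1, so λ ≡ 30·28 ≡ 20.
  x = λ² - 15 - 15 = 400 - 30 ≡ 1; y = λ·(15 - 1) - 11 ≡ 23. → (1, 23)
add G: (1, 23) + (1, 18): same x and y₁ ≡ -y₂, so the sum is O.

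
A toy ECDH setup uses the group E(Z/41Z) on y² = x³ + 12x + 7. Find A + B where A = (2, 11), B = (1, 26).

(17, 9)

(2, 11) + (1, 26). λ = (26 - 11)/(1 - 2) ≡ 15/40 mod 41. 40⁻¹ ≡ 40 (mod 41) since 40·40 = 1600 ≡ 1, so λ ≡ 26.
  x = λ² - 2 - 1 = 676 - 3 ≡ 17; y = λ·(2 - 17) - 11 ≡ 9. → (17, 9)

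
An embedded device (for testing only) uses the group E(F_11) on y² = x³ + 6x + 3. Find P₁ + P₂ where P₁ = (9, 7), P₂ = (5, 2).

(2, 10)

(9, 7) + (5, 2). λ = (2 - 7)/(5 - 9) ≡ 6/7 mod 11. 7⁻¹ ≡ 8 (mod 11), so λ ≡ 4.
  x = λ² - 9 - 5 = 16 - 14 ≡ 2; y = λ·(9 - 2) - 7 ≡ 10. → (2, 10)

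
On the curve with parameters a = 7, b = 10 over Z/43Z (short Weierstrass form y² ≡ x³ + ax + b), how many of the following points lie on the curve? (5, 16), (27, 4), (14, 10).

(5, 16): 16² ≡ 41, rhs ≡ 41 → on.
(27, 4): 4² ≡ 16, rhs ≡ 16 → on.
(14, 10): 10² ≡ 14, rhs ≡ 14 → on.

3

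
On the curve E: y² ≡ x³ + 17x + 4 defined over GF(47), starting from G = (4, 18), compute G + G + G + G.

(4, 18)

Double-and-add on 4 = (100)₂. Start with G = (4, 18) for the leading 1-bit.
double: tangent at (4, 18): λ = (3·4² + 17)/(2·18) ≡ 18/36. 36⁻¹ ≡ 17 (mod 47), so λ ≡ 18·17 ≡ 24.
  x = λ² - 4 - 4 = 576 - 8 ≡ 4; y = λ·(4 - 4) - 18 ≡ 29. → (4, 29)
double: tangent at (4, 29): λ = (3·4² + 17)/(2·29) ≡ 18/11. 11⁻¹ ≡ 30 (mod 47), so λ ≡ 18·30 ≡ 23.
  x = λ² - 4 - 4 = 529 - 8 ≡ 4; y = λ·(4 - 4) - 29 ≡ 18. → (4, 18)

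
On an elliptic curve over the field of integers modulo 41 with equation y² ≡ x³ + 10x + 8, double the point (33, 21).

tangent at (33, 21): λ = (3·33² + 10)/(2·21) ≡ 38/1. 1⁻¹ ≡ 1 (mod 41), so λ ≡ 38·1 ≡ 38.
  x = λ² - 33 - 33 = 1444 - 66 ≡ 25; y = λ·(33 - 25) - 21 ≡ 37. → (25, 37)

(25, 37)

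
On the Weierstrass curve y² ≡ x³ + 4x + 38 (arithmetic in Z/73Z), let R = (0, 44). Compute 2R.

(27, 51)

tangent at (0, 44): λ = (3·0² + 4)/(2·44) ≡ 4/15. 15⁻¹ ≡ 39 (mod 73) since 15·39 = 585 ≡ 1, so λ ≡ 4·39 ≡ 10.
  x = λ² - 0 - 0 = 100 - 0 ≡ 27; y = λ·(0 - 27) - 44 ≡ 51. → (27, 51)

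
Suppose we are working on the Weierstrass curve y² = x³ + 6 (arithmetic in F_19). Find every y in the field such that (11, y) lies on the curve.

x³ + 0x + 6 = 1337 ≡ 7 (mod 19).
Square roots of 7 mod 19: 8 and 11 (since 8² = 64 ≡ 7).

8, 11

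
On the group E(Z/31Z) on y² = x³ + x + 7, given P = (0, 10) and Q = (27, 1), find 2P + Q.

First 2P:
Repeated addition: build up to 2P.
2P: tangent at (0, 10): λ = (3·0² + 1)/(2·10) ≡ 1/20. 20⁻¹ ≡ 14 (mod 31), so λ ≡ 1·14 ≡ 14.
  x = λ² - 0 - 0 = 196 - 0 ≡ 10; y = λ·(0 - 10) - 10 ≡ 5. → (10, 5)
2P = (10, 5).
Finally 2P + Q:
(10, 5) + (27, 1). λ = (1 - 5)/(27 - 10) ≡ 27/17 mod 31. 17⁻¹ ≡ 11 (mod 31), so λ ≡ 18.
  x = λ² - 10 - 27 = 324 - 37 ≡ 8; y = λ·(10 - 8) - 5 ≡ 0. → (8, 0)

(8, 0)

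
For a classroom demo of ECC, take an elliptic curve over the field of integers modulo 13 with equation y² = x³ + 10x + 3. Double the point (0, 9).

(4, 9)

tangent at (0, 9): λ = (3·0² + 10)/(2·9) ≡ 10/5. 5⁻¹ ≡ 8 (mod 13), so λ ≡ 10·8 ≡ 2.
  x = λ² - 0 - 0 = 4 - 0 ≡ 4; y = λ·(0 - 4) - 9 ≡ 9. → (4, 9)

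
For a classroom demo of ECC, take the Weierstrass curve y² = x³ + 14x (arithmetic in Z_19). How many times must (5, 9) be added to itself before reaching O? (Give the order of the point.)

10

2P: tangent at (5, 9): λ = (3·5² + 14)/(2·9) ≡ 13/18. 18⁻¹ ≡ 18 (mod 19) since 18·18 = 324 ≡ 1, so λ ≡ 13·18 ≡ 6.
  x = λ² - 5 - 5 = 36 - 10 ≡ 7; y = λ·(5 - 7) - 9 ≡ 17. → (7, 17)
3P: (7, 17) + (5, 9). λ = (9 - 17)/(5 - 7) ≡ 11/17 mod 19. 17⁻¹ ≡ 9 (mod 19), so λ ≡ 4.
  x = λ² - 7 - 5 = 16 - 12 ≡ 4; y = λ·(7 - 4) - 17 ≡ 14. → (4, 14)
4P: (4, 14) + (5, 9). λ = (9 - 14)/(5 - 4) ≡ 14/1 mod 19. 1⁻¹ ≡ 1 (mod 19), so λ ≡ 14.
  x = λ² - 4 - 5 = 196 - 9 ≡ 16; y = λ·(4 - 16) - 14 ≡ 8. → (16, 8)
5P: (16, 8) + (5, 9). λ = (9 - 8)/(5 - 16) ≡ 1/8 mod 19. 8⁻¹ ≡ 12 (mod 19) since 8·12 = 96 ≡ 1, so λ ≡ 12.
  x = λ² - 16 - 5 = 144 - 21 ≡ 9; y = λ·(16 - 9) - 8 ≡ 0. → (9, 0)
6P: (9, 0) + (5, 9). λ = (9 - 0)/(5 - 9) ≡ 9/15 mod 19. 15⁻¹ ≡ 14 (mod 19), so λ ≡ 12.
  x = λ² - 9 - 5 = 144 - 14 ≡ 16; y = λ·(9 - 16) - 0 ≡ 11. → (16, 11)
7P: (16, 11) + (5, 9). λ = (9 - 11)/(5 - 16) ≡ 17/8 mod 19. 8⁻¹ ≡ 12 (mod 19) since 8·12 = 96 ≡ 1, so λ ≡ 14.
  x = λ² - 16 - 5 = 196 - 21 ≡ 4; y = λ·(16 - 4) - 11 ≡ 5. → (4, 5)
8P: (4, 5) + (5, 9). λ = (9 - 5)/(5 - 4) ≡ 4/1 mod 19. 1⁻¹ ≡ 1 (mod 19), so λ ≡ 4.
  x = λ² - 4 - 5 = 16 - 9 ≡ 7; y = λ·(4 - 7) - 5 ≡ 2. → (7, 2)
9P: (7, 2) + (5, 9). λ = (9 - 2)/(5 - 7) ≡ 7/17 mod 19. 17⁻¹ ≡ 9 (mod 19), so λ ≡ 6.
  x = λ² - 7 - 5 = 36 - 12 ≡ 5; y = λ·(7 - 5) - 2 ≡ 10. → (5, 10)
10P: (5, 10) + (5, 9): same x and y₁ ≡ -y₂, so the sum is O.
10P = O, so the order is 10.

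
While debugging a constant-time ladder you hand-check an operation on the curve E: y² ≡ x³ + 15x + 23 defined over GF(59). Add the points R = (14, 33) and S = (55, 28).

(58, 40)

(14, 33) + (55, 28). λ = (28 - 33)/(55 - 14) ≡ 54/41 mod 59. 41⁻¹ ≡ 36 (mod 59) since 41·36 = 1476 ≡ 1, so λ ≡ 56.
  x = λ² - 14 - 55 = 3136 - 69 ≡ 58; y = λ·(14 - 58) - 33 ≡ 40. → (58, 40)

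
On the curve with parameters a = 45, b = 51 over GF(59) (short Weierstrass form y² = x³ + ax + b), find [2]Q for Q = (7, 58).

tangent at (7, 58): λ = (3·7² + 45)/(2·58) ≡ 15/57. 57⁻¹ ≡ 29 (mod 59) since 57·29 = 1653 ≡ 1, so λ ≡ 15·29 ≡ 22.
  x = λ² - 7 - 7 = 484 - 14 ≡ 57; y = λ·(7 - 57) - 58 ≡ 22. → (57, 22)

(57, 22)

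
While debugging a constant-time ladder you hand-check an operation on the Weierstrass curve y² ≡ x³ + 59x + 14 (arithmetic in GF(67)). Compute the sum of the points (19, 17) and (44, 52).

(14, 57)

(19, 17) + (44, 52). λ = (52 - 17)/(44 - 19) ≡ 35/25 mod 67. 25⁻¹ ≡ 59 (mod 67), so λ ≡ 55.
  x = λ² - 19 - 44 = 3025 - 63 ≡ 14; y = λ·(19 - 14) - 17 ≡ 57. → (14, 57)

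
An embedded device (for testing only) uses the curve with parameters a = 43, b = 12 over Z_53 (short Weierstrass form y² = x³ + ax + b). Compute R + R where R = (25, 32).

tangent at (25, 32): λ = (3·25² + 43)/(2·32) ≡ 10/11. 11⁻¹ ≡ 29 (mod 53), so λ ≡ 10·29 ≡ 25.
  x = λ² - 25 - 25 = 625 - 50 ≡ 45; y = λ·(25 - 45) - 32 ≡ 51. → (45, 51)

(45, 51)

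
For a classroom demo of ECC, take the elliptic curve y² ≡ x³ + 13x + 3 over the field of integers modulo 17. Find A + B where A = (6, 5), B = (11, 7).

(6, 5) + (11, 7). λ = (7 - 5)/(11 - 6) ≡ 2/5 mod 17. 5⁻¹ ≡ 7 (mod 17) since 5·7 = 35 ≡ 1, so λ ≡ 14.
  x = λ² - 6 - 11 = 196 - 17 ≡ 9; y = λ·(6 - 9) - 5 ≡ 4. → (9, 4)

(9, 4)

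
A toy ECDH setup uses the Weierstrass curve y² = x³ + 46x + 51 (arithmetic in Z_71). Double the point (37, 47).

(2, 68)

tangent at (37, 47): λ = (3·37² + 46)/(2·47) ≡ 35/23. 23⁻¹ ≡ 34 (mod 71) since 23·34 = 782 ≡ 1, so λ ≡ 35·34 ≡ 54.
  x = λ² - 37 - 37 = 2916 - 74 ≡ 2; y = λ·(37 - 2) - 47 ≡ 68. → (2, 68)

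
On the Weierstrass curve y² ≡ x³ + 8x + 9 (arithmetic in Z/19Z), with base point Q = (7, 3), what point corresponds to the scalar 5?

(12, 3)

Repeated addition: build up to 5Q.
2Q: tangent at (7, 3): λ = (3·7² + 8)/(2·3) ≡ 3/6. 6⁻¹ ≡ 16 (mod 19) since 6·16 = 96 ≡ 1, so λ ≡ 3·16 ≡ 10.
  x = λ² - 7 - 7 = 100 - 14 ≡ 10; y = λ·(7 - 10) - 3 ≡ 5. → (10, 5)
3Q: (10, 5) + (7, 3). λ = (3 - 5)/(7 - 10) ≡ 17/16 mod 19. 16⁻¹ ≡ 6 (mod 19) since 16·6 = 96 ≡ 1, so λ ≡ 7.
  x = λ² - 10 - 7 = 49 - 17 ≡ 13; y = λ·(10 - 13) - 5 ≡ 12. → (13, 12)
4Q: (13, 12) + (7, 3). λ = (3 - 12)/(7 - 13) ≡ 10/13 mod 19. 13⁻¹ ≡ 3 (mod 19), so λ ≡ 11.
  x = λ² - 13 - 7 = 121 - 20 ≡ 6; y = λ·(13 - 6) - 12 ≡ 8. → (6, 8)
5Q: (6, 8) + (7, 3). λ = (3 - 8)/(7 - 6) ≡ 14/1 mod 19. 1⁻¹ ≡ 1 (mod 19) since 1·1 = 1 ≡ 1, so λ ≡ 14.
  x = λ² - 6 - 7 = 196 - 13 ≡ 12; y = λ·(6 - 12) - 8 ≡ 3. → (12, 3)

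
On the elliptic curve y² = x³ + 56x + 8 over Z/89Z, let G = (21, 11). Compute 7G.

(86, 76)

Double-and-add on 7 = (111)₂. Start with G = (21, 11) for the leading 1-bit.
double: tangent at (21, 11): λ = (3·21² + 56)/(2·11) ≡ 44/22. 22⁻¹ ≡ 85 (mod 89) since 22·85 = 1870 ≡ 1, so λ ≡ 44·85 ≡ 2.
  x = λ² - 21 - 21 = 4 - 42 ≡ 51; y = λ·(21 - 51) - 11 ≡ 18. → (51, 18)
add G: (51, 18) + (21, 11). λ = (11 - 18)/(21 - 51) ≡ 82/59 mod 89. 59⁻¹ ≡ 86 (mod 89) since 59·86 = 5074 ≡ 1, so λ ≡ 21.
  x = λ² - 51 - 21 = 441 - 72 ≡ 13; y = λ·(51 - 13) - 18 ≡ 68. → (13, 68)
double: tangent at (13, 68): λ = (3·13² + 56)/(2·68) ≡ 29/47. 47⁻¹ ≡ 36 (mod 89), so λ ≡ 29·36 ≡ 65.
  x = λ² - 13 - 13 = 4225 - 26 ≡ 16; y = λ·(13 - 16) - 68 ≡ 4. → (16, 4)
add G: (16, 4) + (21, 11). λ = (11 - 4)/(21 - 16) ≡ 7/5 mod 89. 5⁻¹ ≡ 18 (mod 89), so λ ≡ 37.
  x = λ² - 16 - 21 = 1369 - 37 ≡ 86; y = λ·(16 - 86) - 4 ≡ 76. → (86, 76)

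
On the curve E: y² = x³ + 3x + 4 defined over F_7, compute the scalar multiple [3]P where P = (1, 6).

Repeated addition: build up to 3P.
2P: tangent at (1, 6): λ = (3·1² + 3)/(2·6) ≡ 6/5. 5⁻¹ ≡ 3 (mod 7) since 5·3 = 15 ≡ 1, so λ ≡ 6·3 ≡ 4.
  x = λ² - 1 - 1 = 16 - 2 ≡ 0; y = λ·(1 - 0) - 6 ≡ 5. → (0, 5)
3P: (0, 5) + (1, 6). λ = (6 - 5)/(1 - 0) ≡ 1/1 mod 7. 1⁻¹ ≡ 1 (mod 7) since 1·1 = 1 ≡ 1, so λ ≡ 1.
  x = λ² - 0 - 1 = 1 - 1 ≡ 0; y = λ·(0 - 0) - 5 ≡ 2. → (0, 2)

(0, 2)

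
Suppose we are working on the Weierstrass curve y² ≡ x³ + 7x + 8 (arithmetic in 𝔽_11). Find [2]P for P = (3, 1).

(8, 2)

tangent at (3, 1): λ = (3·3² + 7)/(2·1) ≡ 1/2. 2⁻¹ ≡ 6 (mod 11), so λ ≡ 1·6 ≡ 6.
  x = λ² - 3 - 3 = 36 - 6 ≡ 8; y = λ·(3 - 8) - 1 ≡ 2. → (8, 2)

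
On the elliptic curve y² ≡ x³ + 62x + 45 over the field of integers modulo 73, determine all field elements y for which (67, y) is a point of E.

25, 48

x³ + 62x + 45 = 304962 ≡ 41 (mod 73).
Square roots of 41 mod 73: 25 and 48 (since 25² = 625 ≡ 41).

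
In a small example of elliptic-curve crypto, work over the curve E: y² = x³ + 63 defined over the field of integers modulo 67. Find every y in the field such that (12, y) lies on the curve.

7, 60

x³ + 0x + 63 = 1791 ≡ 49 (mod 67).
Square roots of 49 mod 67: 7 and 60 (since 7² = 49 ≡ 49).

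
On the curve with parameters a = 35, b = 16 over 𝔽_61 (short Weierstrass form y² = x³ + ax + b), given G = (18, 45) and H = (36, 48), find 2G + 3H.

First 2G:
Repeated addition: build up to 2G.
2G: tangent at (18, 45): λ = (3·18² + 35)/(2·45) ≡ 31/29. 29⁻¹ ≡ 40 (mod 61), so λ ≡ 31·40 ≡ 20.
  x = λ² - 18 - 18 = 400 - 36 ≡ 59; y = λ·(18 - 59) - 45 ≡ 50. → (59, 50)
2G = (59, 50).
Next 3H:
Repeated addition: build up to 3H.
2H: tangent at (36, 48): λ = (3·36² + 35)/(2·48) ≡ 19/35. 35⁻¹ ≡ 7 (mod 61), so λ ≡ 19·7 ≡ 11.
  x = λ² - 36 - 36 = 121 - 72 ≡ 49; y = λ·(36 - 49) - 48 ≡ 53. → (49, 53)
3H: (49, 53) + (36, 48). λ = (48 - 53)/(36 - 49) ≡ 56/48 mod 61. 48⁻¹ ≡ 14 (mod 61), so λ ≡ 52.
  x = λ² - 49 - 36 = 2704 - 85 ≡ 57; y = λ·(49 - 57) - 53 ≡ 19. → (57, 19)
3H = (57, 19).
Finally 2G + 3H:
(59, 50) + (57, 19). λ = (19 - 50)/(57 - 59) ≡ 30/59 mod 61. 59⁻¹ ≡ 30 (mod 61) since 59·30 = 1770 ≡ 1, so λ ≡ 46.
  x = λ² - 59 - 57 = 2116 - 116 ≡ 48; y = λ·(59 - 48) - 50 ≡ 29. → (48, 29)

(48, 29)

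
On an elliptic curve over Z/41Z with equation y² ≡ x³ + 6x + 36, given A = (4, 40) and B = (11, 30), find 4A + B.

(34, 26)

First 4A:
Repeated addition: build up to 4A.
2A: tangent at (4, 40): λ = (3·4² + 6)/(2·40) ≡ 13/39. 39⁻¹ ≡ 20 (mod 41), so λ ≡ 13·20 ≡ 14.
  x = λ² - 4 - 4 = 196 - 8 ≡ 24; y = λ·(4 - 24) - 40 ≡ 8. → (24, 8)
3A: (24, 8) + (4, 40). λ = (40 - 8)/(4 - 24) ≡ 32/21 mod 41. 21⁻¹ ≡ 2 (mod 41) since 21·2 = 42 ≡ 1, so λ ≡ 23.
  x = λ² - 24 - 4 = 529 - 28 ≡ 9; y = λ·(24 - 9) - 8 ≡ 9. → (9, 9)
4A: (9, 9) + (4, 40). λ = (40 - 9)/(4 - 9) ≡ 31/36 mod 41. 36⁻¹ ≡ 8 (mod 41) since 36·8 = 288 ≡ 1, so λ ≡ 2.
  x = λ² - 9 - 4 = 4 - 13 ≡ 32; y = λ·(9 - 32) - 9 ≡ 27. → (32, 27)
4A = (32, 27).
Finally 4A + B:
(32, 27) + (11, 30). λ = (30 - 27)/(11 - 32) ≡ 3/20 mod 41. 20⁻¹ ≡ 39 (mod 41), so λ ≡ 35.
  x = λ² - 32 - 11 = 1225 - 43 ≡ 34; y = λ·(32 - 34) - 27 ≡ 26. → (34, 26)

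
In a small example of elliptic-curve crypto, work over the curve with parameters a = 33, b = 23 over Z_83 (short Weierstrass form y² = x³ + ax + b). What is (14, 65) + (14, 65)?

tangent at (14, 65): λ = (3·14² + 33)/(2·65) ≡ 40/47. 47⁻¹ ≡ 53 (mod 83), so λ ≡ 40·53 ≡ 45.
  x = λ² - 14 - 14 = 2025 - 28 ≡ 5; y = λ·(14 - 5) - 65 ≡ 8. → (5, 8)

(5, 8)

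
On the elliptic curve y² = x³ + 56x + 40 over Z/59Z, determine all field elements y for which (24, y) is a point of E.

x³ + 56x + 40 = 15208 ≡ 45 (mod 59).
Square roots of 45 mod 59: 24 and 35 (since 24² = 576 ≡ 45).

24, 35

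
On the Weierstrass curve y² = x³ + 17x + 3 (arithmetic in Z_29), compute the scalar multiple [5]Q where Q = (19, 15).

Repeated addition: build up to 5Q.
2Q: tangent at (19, 15): λ = (3·19² + 17)/(2·15) ≡ 27/1. 1⁻¹ ≡ 1 (mod 29), so λ ≡ 27·1 ≡ 27.
  x = λ² - 19 - 19 = 729 - 38 ≡ 24; y = λ·(19 - 24) - 15 ≡ 24. → (24, 24)
3Q: (24, 24) + (19, 15). λ = (15 - 24)/(19 - 24) ≡ 20/24 mod 29. 24⁻¹ ≡ 23 (mod 29), so λ ≡ 25.
  x = λ² - 24 - 19 = 625 - 43 ≡ 2; y = λ·(24 - 2) - 24 ≡ 4. → (2, 4)
4Q: (2, 4) + (19, 15). λ = (15 - 4)/(19 - 2) ≡ 11/17 mod 29. 17⁻¹ ≡ 12 (mod 29), so λ ≡ 16.
  x = λ² - 2 - 19 = 256 - 21 ≡ 3; y = λ·(2 - 3) - 4 ≡ 9. → (3, 9)
5Q: (3, 9) + (19, 15). λ = (15 - 9)/(19 - 3) ≡ 6/16 mod 29. 16⁻¹ ≡ 20 (mod 29), so λ ≡ 4.
  x = λ² - 3 - 19 = 16 - 22 ≡ 23; y = λ·(3 - 23) - 9 ≡ 27. → (23, 27)

(23, 27)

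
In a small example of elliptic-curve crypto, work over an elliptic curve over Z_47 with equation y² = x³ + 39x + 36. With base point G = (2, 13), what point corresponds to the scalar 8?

Repeated addition: build up to 8G.
2G: tangent at (2, 13): λ = (3·2² + 39)/(2·13) ≡ 4/26. 26⁻¹ ≡ 38 (mod 47), so λ ≡ 4·38 ≡ 11.
  x = λ² - 2 - 2 = 121 - 4 ≡ 23; y = λ·(2 - 23) - 13 ≡ 38. → (23, 38)
3G: (23, 38) + (2, 13). λ = (13 - 38)/(2 - 23) ≡ 22/26 mod 47. 26⁻¹ ≡ 38 (mod 47) since 26·38 = 988 ≡ 1, so λ ≡ 37.
  x = λ² - 23 - 2 = 1369 - 25 ≡ 28; y = λ·(23 - 28) - 38 ≡ 12. → (28, 12)
4G: (28, 12) + (2, 13). λ = (13 - 12)/(2 - 28) ≡ 1/21 mod 47. 21⁻¹ ≡ 9 (mod 47), so λ ≡ 9.
  x = λ² - 28 - 2 = 81 - 30 ≡ 4; y = λ·(28 - 4) - 12 ≡ 16. → (4, 16)
5G: (4, 16) + (2, 13). λ = (13 - 16)/(2 - 4) ≡ 44/45 mod 47. 45⁻¹ ≡ 23 (mod 47), so λ ≡ 25.
  x = λ² - 4 - 2 = 625 - 6 ≡ 8; y = λ·(4 - 8) - 16 ≡ 25. → (8, 25)
6G: (8, 25) + (2, 13). λ = (13 - 25)/(2 - 8) ≡ 35/41 mod 47. 41⁻¹ ≡ 39 (mod 47) since 41·39 = 1599 ≡ 1, so λ ≡ 2.
  x = λ² - 8 - 2 = 4 - 10 ≡ 41; y = λ·(8 - 41) - 25 ≡ 3. → (41, 3)
7G: (41, 3) + (2, 13). λ = (13 - 3)/(2 - 41) ≡ 10/8 mod 47. 8⁻¹ ≡ 6 (mod 47), so λ ≡ 13.
  x = λ² - 41 - 2 = 169 - 43 ≡ 32; y = λ·(41 - 32) - 3 ≡ 20. → (32, 20)
8G: (32, 20) + (2, 13). λ = (13 - 20)/(2 - 32) ≡ 40/17 mod 47. 17⁻¹ ≡ 36 (mod 47) since 17·36 = 612 ≡ 1, so λ ≡ 30.
  x = λ² - 32 - 2 = 900 - 34 ≡ 20; y = λ·(32 - 20) - 20 ≡ 11. → (20, 11)

(20, 11)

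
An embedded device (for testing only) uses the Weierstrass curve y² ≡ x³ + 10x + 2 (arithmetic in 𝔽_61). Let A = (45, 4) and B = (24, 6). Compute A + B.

(1, 47)

(45, 4) + (24, 6). λ = (6 - 4)/(24 - 45) ≡ 2/40 mod 61. 40⁻¹ ≡ 29 (mod 61), so λ ≡ 58.
  x = λ² - 45 - 24 = 3364 - 69 ≡ 1; y = λ·(45 - 1) - 4 ≡ 47. → (1, 47)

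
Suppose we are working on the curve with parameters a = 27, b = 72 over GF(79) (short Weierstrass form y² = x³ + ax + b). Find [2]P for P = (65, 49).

tangent at (65, 49): λ = (3·65² + 27)/(2·49) ≡ 62/19. 19⁻¹ ≡ 25 (mod 79), so λ ≡ 62·25 ≡ 49.
  x = λ² - 65 - 65 = 2401 - 130 ≡ 59; y = λ·(65 - 59) - 49 ≡ 8. → (59, 8)

(59, 8)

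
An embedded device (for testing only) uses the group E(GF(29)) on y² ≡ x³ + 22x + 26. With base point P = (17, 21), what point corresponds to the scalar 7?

Repeated addition: build up to 7P.
2P: tangent at (17, 21): λ = (3·17² + 22)/(2·21) ≡ 19/13. 13⁻¹ ≡ 9 (mod 29), so λ ≡ 19·9 ≡ 26.
  x = λ² - 17 - 17 = 676 - 34 ≡ 4; y = λ·(17 - 4) - 21 ≡ 27. → (4, 27)
3P: (4, 27) + (17, 21). λ = (21 - 27)/(17 - 4) ≡ 23/13 mod 29. 13⁻¹ ≡ 9 (mod 29), so λ ≡ 4.
  x = λ² - 4 - 17 = 16 - 21 ≡ 24; y = λ·(4 - 24) - 27 ≡ 9. → (24, 9)
4P: (24, 9) + (17, 21). λ = (21 - 9)/(17 - 24) ≡ 12/22 mod 29. 22⁻¹ ≡ 4 (mod 29) since 22·4 = 88 ≡ 1, so λ ≡ 19.
  x = λ² - 24 - 17 = 361 - 41 ≡ 1; y = λ·(24 - 1) - 9 ≡ 22. → (1, 22)
5P: (1, 22) + (17, 21). λ = (21 - 22)/(17 - 1) ≡ 28/16 mod 29. 16⁻¹ ≡ 20 (mod 29), so λ ≡ 9.
  x = λ² - 1 - 17 = 81 - 18 ≡ 5; y = λ·(1 - 5) - 22 ≡ 0. → (5, 0)
6P: (5, 0) + (17, 21). λ = (21 - 0)/(17 - 5) ≡ 21/12 mod 29. 12⁻¹ ≡ 17 (mod 29), so λ ≡ 9.
  x = λ² - 5 - 17 = 81 - 22 ≡ 1; y = λ·(5 - 1) - 0 ≡ 7. → (1, 7)
7P: (1, 7) + (17, 21). λ = (21 - 7)/(17 - 1) ≡ 14/16 mod 29. 16⁻¹ ≡ 20 (mod 29) since 16·20 = 320 ≡ 1, so λ ≡ 19.
  x = λ² - 1 - 17 = 361 - 18 ≡ 24; y = λ·(1 - 24) - 7 ≡ 20. → (24, 20)

(24, 20)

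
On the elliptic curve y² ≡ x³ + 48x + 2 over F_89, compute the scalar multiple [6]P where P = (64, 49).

Double-and-add on 6 = (110)₂. Start with P = (64, 49) for the leading 1-bit.
double: tangent at (64, 49): λ = (3·64² + 48)/(2·49) ≡ 54/9. 9⁻¹ ≡ 10 (mod 89), so λ ≡ 54·10 ≡ 6.
  x = λ² - 64 - 64 = 36 - 128 ≡ 86; y = λ·(64 - 86) - 49 ≡ 86. → (86, 86)
add P: (86, 86) + (64, 49). λ = (49 - 86)/(64 - 86) ≡ 52/67 mod 89. 67⁻¹ ≡ 4 (mod 89) since 67·4 = 268 ≡ 1, so λ ≡ 30.
  x = λ² - 86 - 64 = 900 - 150 ≡ 38; y = λ·(86 - 38) - 86 ≡ 19. → (38, 19)
double: tangent at (38, 19): λ = (3·38² + 48)/(2·19) ≡ 19/38. 38⁻¹ ≡ 82 (mod 89), so λ ≡ 19·82 ≡ 45.
  x = λ² - 38 - 38 = 2025 - 76 ≡ 80; y = λ·(38 - 80) - 19 ≡ 49. → (80, 49)

(80, 49)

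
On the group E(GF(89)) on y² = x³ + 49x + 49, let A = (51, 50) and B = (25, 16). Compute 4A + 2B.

First 4A:
Repeated addition: build up to 4A.
2A: tangent at (51, 50): λ = (3·51² + 49)/(2·50) ≡ 20/11. 11⁻¹ ≡ 81 (mod 89) since 11·81 = 891 ≡ 1, so λ ≡ 20·81 ≡ 18.
  x = λ² - 51 - 51 = 324 - 102 ≡ 44; y = λ·(51 - 44) - 50 ≡ 76. → (44, 76)
3A: (44, 76) + (51, 50). λ = (50 - 76)/(51 - 44) ≡ 63/7 mod 89. 7⁻¹ ≡ 51 (mod 89), so λ ≡ 9.
  x = λ² - 44 - 51 = 81 - 95 ≡ 75; y = λ·(44 - 75) - 76 ≡ 1. → (75, 1)
4A: (75, 1) + (51, 50). λ = (50 - 1)/(51 - 75) ≡ 49/65 mod 89. 65⁻¹ ≡ 63 (mod 89), so λ ≡ 61.
  x = λ² - 75 - 51 = 3721 - 126 ≡ 35; y = λ·(75 - 35) - 1 ≡ 36. → (35, 36)
4A = (35, 36).
Next 2B:
Repeated addition: build up to 2B.
2B: tangent at (25, 16): λ = (3·25² + 49)/(2·16) ≡ 55/32. 32⁻¹ ≡ 64 (mod 89) since 32·64 = 2048 ≡ 1, so λ ≡ 55·64 ≡ 49.
  x = λ² - 25 - 25 = 2401 - 50 ≡ 37; y = λ·(25 - 37) - 16 ≡ 19. → (37, 19)
2B = (37, 19).
Finally 4A + 2B:
(35, 36) + (37, 19). λ = (19 - 36)/(37 - 35) ≡ 72/2 mod 89. 2⁻¹ ≡ 45 (mod 89) since 2·45 = 90 ≡ 1, so λ ≡ 36.
  x = λ² - 35 - 37 = 1296 - 72 ≡ 67; y = λ·(35 - 67) - 36 ≡ 58. → (67, 58)

(67, 58)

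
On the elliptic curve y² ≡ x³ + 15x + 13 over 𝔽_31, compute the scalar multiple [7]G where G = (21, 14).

Repeated addition: build up to 7G.
2G: tangent at (21, 14): λ = (3·21² + 15)/(2·14) ≡ 5/28. 28⁻¹ ≡ 10 (mod 31), so λ ≡ 5·10 ≡ 19.
  x = λ² - 21 - 21 = 361 - 42 ≡ 9; y = λ·(21 - 9) - 14 ≡ 28. → (9, 28)
3G: (9, 28) + (21, 14). λ = (14 - 28)/(21 - 9) ≡ 17/12 mod 31. 12⁻¹ ≡ 13 (mod 31) since 12·13 = 156 ≡ 1, so λ ≡ 4.
  x = λ² - 9 - 21 = 16 - 30 ≡ 17; y = λ·(9 - 17) - 28 ≡ 2. → (17, 2)
4G: (17, 2) + (21, 14). λ = (14 - 2)/(21 - 17) ≡ 12/4 mod 31. 4⁻¹ ≡ 8 (mod 31), so λ ≡ 3.
  x = λ² - 17 - 21 = 9 - 38 ≡ 2; y = λ·(17 - 2) - 2 ≡ 12. → (2, 12)
5G: (2, 12) + (21, 14). λ = (14 - 12)/(21 - 2) ≡ 2/19 mod 31. 19⁻¹ ≡ 18 (mod 31), so λ ≡ 5.
  x = λ² - 2 - 21 = 25 - 23 ≡ 2; y = λ·(2 - 2) - 12 ≡ 19. → (2, 19)
6G: (2, 19) + (21, 14). λ = (14 - 19)/(21 - 2) ≡ 26/19 mod 31. 19⁻¹ ≡ 18 (mod 31) since 19·18 = 342 ≡ 1, so λ ≡ 3.
  x = λ² - 2 - 21 = 9 - 23 ≡ 17; y = λ·(2 - 17) - 19 ≡ 29. → (17, 29)
7G: (17, 29) + (21, 14). λ = (14 - 29)/(21 - 17) ≡ 16/4 mod 31. 4⁻¹ ≡ 8 (mod 31) since 4·8 = 32 ≡ 1, so λ ≡ 4.
  x = λ² - 17 - 21 = 16 - 38 ≡ 9; y = λ·(17 - 9) - 29 ≡ 3. → (9, 3)

(9, 3)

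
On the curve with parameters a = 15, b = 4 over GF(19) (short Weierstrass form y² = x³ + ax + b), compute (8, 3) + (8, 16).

O

The two points share x = 8 and their y-coordinates satisfy 3 + 16 ≡ 0 (mod 19), so they are inverses. Their sum is the point at infinity.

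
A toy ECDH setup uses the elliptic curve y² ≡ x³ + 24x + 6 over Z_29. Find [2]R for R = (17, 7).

(19, 19)

tangent at (17, 7): λ = (3·17² + 24)/(2·7) ≡ 21/14. 14⁻¹ ≡ 27 (mod 29) since 14·27 = 378 ≡ 1, so λ ≡ 21·27 ≡ 16.
  x = λ² - 17 - 17 = 256 - 34 ≡ 19; y = λ·(17 - 19) - 7 ≡ 19. → (19, 19)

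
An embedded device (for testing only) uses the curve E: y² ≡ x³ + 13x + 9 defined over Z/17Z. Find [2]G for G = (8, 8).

tangent at (8, 8): λ = (3·8² + 13)/(2·8) ≡ 1/16. 16⁻¹ ≡ 16 (mod 17) since 16·16 = 256 ≡ 1, so λ ≡ 1·16 ≡ 16.
  x = λ² - 8 - 8 = 256 - 16 ≡ 2; y = λ·(8 - 2) - 8 ≡ 3. → (2, 3)

(2, 3)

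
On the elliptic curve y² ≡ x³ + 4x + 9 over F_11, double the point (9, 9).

(9, 2)

tangent at (9, 9): λ = (3·9² + 4)/(2·9) ≡ 5/7. 7⁻¹ ≡ 8 (mod 11) since 7·8 = 56 ≡ 1, so λ ≡ 5·8 ≡ 7.
  x = λ² - 9 - 9 = 49 - 18 ≡ 9; y = λ·(9 - 9) - 9 ≡ 2. → (9, 2)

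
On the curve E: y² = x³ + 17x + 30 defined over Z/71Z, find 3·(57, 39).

(14, 39)

Write G = (57, 39).
Repeated addition: build up to 3G.
2G: tangent at (57, 39): λ = (3·57² + 17)/(2·39) ≡ 37/7. 7⁻¹ ≡ 61 (mod 71), so λ ≡ 37·61 ≡ 56.
  x = λ² - 57 - 57 = 3136 - 114 ≡ 40; y = λ·(57 - 40) - 39 ≡ 61. → (40, 61)
3G: (40, 61) + (57, 39). λ = (39 - 61)/(57 - 40) ≡ 49/17 mod 71. 17⁻¹ ≡ 46 (mod 71) since 17·46 = 782 ≡ 1, so λ ≡ 53.
  x = λ² - 40 - 57 = 2809 - 97 ≡ 14; y = λ·(40 - 14) - 61 ≡ 39. → (14, 39)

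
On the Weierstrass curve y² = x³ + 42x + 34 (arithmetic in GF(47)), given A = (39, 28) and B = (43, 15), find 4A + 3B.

(23, 30)

First 4A:
Repeated addition: build up to 4A.
2A: tangent at (39, 28): λ = (3·39² + 42)/(2·28) ≡ 46/9. 9⁻¹ ≡ 21 (mod 47) since 9·21 = 189 ≡ 1, so λ ≡ 46·21 ≡ 26.
  x = λ² - 39 - 39 = 676 - 78 ≡ 34; y = λ·(39 - 34) - 28 ≡ 8. → (34, 8)
3A: (34, 8) + (39, 28). λ = (28 - 8)/(39 - 34) ≡ 20/5 mod 47. 5⁻¹ ≡ 19 (mod 47), so λ ≡ 4.
  x = λ² - 34 - 39 = 16 - 73 ≡ 37; y = λ·(34 - 37) - 8 ≡ 27. → (37, 27)
4A: (37, 27) + (39, 28). λ = (28 - 27)/(39 - 37) ≡ 1/2 mod 47. 2⁻¹ ≡ 24 (mod 47), so λ ≡ 24.
  x = λ² - 37 - 39 = 576 - 76 ≡ 30; y = λ·(37 - 30) - 27 ≡ 0. → (30, 0)
4A = (30, 0).
Next 3B:
Repeated addition: build up to 3B.
2B: tangent at (43, 15): λ = (3·43² + 42)/(2·15) ≡ 43/30. 30⁻¹ ≡ 11 (mod 47) since 30·11 = 330 ≡ 1, so λ ≡ 43·11 ≡ 3.
  x = λ² - 43 - 43 = 9 - 86 ≡ 17; y = λ·(43 - 17) - 15 ≡ 16. → (17, 16)
3B: (17, 16) + (43, 15). λ = (15 - 16)/(43 - 17) ≡ 46/26 mod 47. 26⁻¹ ≡ 38 (mod 47), so λ ≡ 9.
  x = λ² - 17 - 43 = 81 - 60 ≡ 21; y = λ·(17 - 21) - 16 ≡ 42. → (21, 42)
3B = (21, 42).
Finally 4A + 3B:
(30, 0) + (21, 42). λ = (42 - 0)/(21 - 30) ≡ 42/38 mod 47. 38⁻¹ ≡ 26 (mod 47), so λ ≡ 11.
  x = λ² - 30 - 21 = 121 - 51 ≡ 23; y = λ·(30 - 23) - 0 ≡ 30. → (23, 30)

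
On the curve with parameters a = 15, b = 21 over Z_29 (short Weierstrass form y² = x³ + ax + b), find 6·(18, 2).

(26, 23)

Write Q = (18, 2).
Repeated addition: build up to 6Q.
2Q: tangent at (18, 2): λ = (3·18² + 15)/(2·2) ≡ 1/4. 4⁻¹ ≡ 22 (mod 29), so λ ≡ 1·22 ≡ 22.
  x = λ² - 18 - 18 = 484 - 36 ≡ 13; y = λ·(18 - 13) - 2 ≡ 21. → (13, 21)
3Q: (13, 21) + (18, 2). λ = (2 - 21)/(18 - 13) ≡ 10/5 mod 29. 5⁻¹ ≡ 6 (mod 29) since 5·6 = 30 ≡ 1, so λ ≡ 2.
  x = λ² - 13 - 18 = 4 - 31 ≡ 2; y = λ·(13 - 2) - 21 ≡ 1. → (2, 1)
4Q: (2, 1) + (18, 2). λ = (2 - 1)/(18 - 2) ≡ 1/16 mod 29. 16⁻¹ ≡ 20 (mod 29), so λ ≡ 20.
  x = λ² - 2 - 18 = 400 - 20 ≡ 3; y = λ·(2 - 3) - 1 ≡ 8. → (3, 8)
5Q: (3, 8) + (18, 2). λ = (2 - 8)/(18 - 3) ≡ 23/15 mod 29. 15⁻¹ ≡ 2 (mod 29), so λ ≡ 17.
  x = λ² - 3 - 18 = 289 - 21 ≡ 7; y = λ·(3 - 7) - 8 ≡ 11. → (7, 11)
6Q: (7, 11) + (18, 2). λ = (2 - 11)/(18 - 7) ≡ 20/11 mod 29. 11⁻¹ ≡ 8 (mod 29), so λ ≡ 15.
  x = λ² - 7 - 18 = 225 - 25 ≡ 26; y = λ·(7 - 26) - 11 ≡ 23. → (26, 23)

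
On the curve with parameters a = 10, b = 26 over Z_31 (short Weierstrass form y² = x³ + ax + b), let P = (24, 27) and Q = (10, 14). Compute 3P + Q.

(16, 29)

First 3P:
Repeated addition: build up to 3P.
2P: tangent at (24, 27): λ = (3·24² + 10)/(2·27) ≡ 2/23. 23⁻¹ ≡ 27 (mod 31) since 23·27 = 621 ≡ 1, so λ ≡ 2·27 ≡ 23.
  x = λ² - 24 - 24 = 529 - 48 ≡ 16; y = λ·(24 - 16) - 27 ≡ 2. → (16, 2)
3P: (16, 2) + (24, 27). λ = (27 - 2)/(24 - 16) ≡ 25/8 mod 31. 8⁻¹ ≡ 4 (mod 31) since 8·4 = 32 ≡ 1, so λ ≡ 7.
  x = λ² - 16 - 24 = 49 - 40 ≡ 9; y = λ·(16 - 9) - 2 ≡ 16. → (9, 16)
3P = (9, 16).
Finally 3P + Q:
(9, 16) + (10, 14). λ = (14 - 16)/(10 - 9) ≡ 29/1 mod 31. 1⁻¹ ≡ 1 (mod 31), so λ ≡ 29.
  x = λ² - 9 - 10 = 841 - 19 ≡ 16; y = λ·(9 - 16) - 16 ≡ 29. → (16, 29)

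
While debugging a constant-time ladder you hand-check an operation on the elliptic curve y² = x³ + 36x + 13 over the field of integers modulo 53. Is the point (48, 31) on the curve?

y² = 31² ≡ 7; x³ + 36x + 13 = 112333 ≡ 26 (mod 53). 7 ≠ 26.

no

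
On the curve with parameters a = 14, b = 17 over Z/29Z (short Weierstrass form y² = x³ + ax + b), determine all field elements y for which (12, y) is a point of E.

x³ + 14x + 17 = 1913 ≡ 28 (mod 29).
Square roots of 28 mod 29: 12 and 17 (since 12² = 144 ≡ 28).

12, 17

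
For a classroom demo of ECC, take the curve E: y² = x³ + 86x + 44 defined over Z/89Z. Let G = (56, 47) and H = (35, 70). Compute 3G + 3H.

(76, 72)

First 3G:
Repeated addition: build up to 3G.
2G: tangent at (56, 47): λ = (3·56² + 86)/(2·47) ≡ 60/5. 5⁻¹ ≡ 18 (mod 89), so λ ≡ 60·18 ≡ 12.
  x = λ² - 56 - 56 = 144 - 112 ≡ 32; y = λ·(56 - 32) - 47 ≡ 63. → (32, 63)
3G: (32, 63) + (56, 47). λ = (47 - 63)/(56 - 32) ≡ 73/24 mod 89. 24⁻¹ ≡ 26 (mod 89), so λ ≡ 29.
  x = λ² - 32 - 56 = 841 - 88 ≡ 41; y = λ·(32 - 41) - 63 ≡ 32. → (41, 32)
3G = (41, 32).
Next 3H:
Repeated addition: build up to 3H.
2H: tangent at (35, 70): λ = (3·35² + 86)/(2·70) ≡ 23/51. 51⁻¹ ≡ 7 (mod 89) since 51·7 = 357 ≡ 1, so λ ≡ 23·7 ≡ 72.
  x = λ² - 35 - 35 = 5184 - 70 ≡ 41; y = λ·(35 - 41) - 70 ≡ 32. → (41, 32)
3H: (41, 32) + (35, 70). λ = (70 - 32)/(35 - 41) ≡ 38/83 mod 89. 83⁻¹ ≡ 74 (mod 89) since 83·74 = 6142 ≡ 1, so λ ≡ 53.
  x = λ² - 41 - 35 = 2809 - 76 ≡ 63; y = λ·(41 - 63) - 32 ≡ 48. → (63, 48)
3H = (63, 48).
Finally 3G + 3H:
(41, 32) + (63, 48). λ = (48 - 32)/(63 - 41) ≡ 16/22 mod 89. 22⁻¹ ≡ 85 (mod 89), so λ ≡ 25.
  x = λ² - 41 - 63 = 625 - 104 ≡ 76; y = λ·(41 - 76) - 32 ≡ 72. → (76, 72)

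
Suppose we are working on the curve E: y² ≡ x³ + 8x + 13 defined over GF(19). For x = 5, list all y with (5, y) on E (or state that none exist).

x³ + 8x + 13 = 178 ≡ 7 (mod 19).
Square roots of 7 mod 19: 8 and 11 (since 8² = 64 ≡ 7).

8, 11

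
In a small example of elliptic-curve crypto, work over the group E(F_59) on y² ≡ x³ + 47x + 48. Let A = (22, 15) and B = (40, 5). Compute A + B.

(33, 37)

(22, 15) + (40, 5). λ = (5 - 15)/(40 - 22) ≡ 49/18 mod 59. 18⁻¹ ≡ 23 (mod 59), so λ ≡ 6.
  x = λ² - 22 - 40 = 36 - 62 ≡ 33; y = λ·(22 - 33) - 15 ≡ 37. → (33, 37)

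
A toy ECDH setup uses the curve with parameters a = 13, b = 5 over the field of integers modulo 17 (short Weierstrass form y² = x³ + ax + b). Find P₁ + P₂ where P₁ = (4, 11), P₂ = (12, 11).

(4, 11) + (12, 11). λ = (11 - 11)/(12 - 4) ≡ 0/8 mod 17. 8⁻¹ ≡ 15 (mod 17) since 8·15 = 120 ≡ 1, so λ ≡ 0.
  x = λ² - 4 - 12 = 0 - 16 ≡ 1; y = λ·(4 - 1) - 11 ≡ 6. → (1, 6)

(1, 6)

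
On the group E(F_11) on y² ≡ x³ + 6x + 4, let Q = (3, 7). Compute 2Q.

(5, 4)

tangent at (3, 7): λ = (3·3² + 6)/(2·7) ≡ 0/3. 3⁻¹ ≡ 4 (mod 11) since 3·4 = 12 ≡ 1, so λ ≡ 0·4 ≡ 0.
  x = λ² - 3 - 3 = 0 - 6 ≡ 5; y = λ·(3 - 5) - 7 ≡ 4. → (5, 4)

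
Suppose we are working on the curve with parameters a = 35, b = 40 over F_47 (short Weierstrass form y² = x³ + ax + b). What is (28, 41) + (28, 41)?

tangent at (28, 41): λ = (3·28² + 35)/(2·41) ≡ 37/35. 35⁻¹ ≡ 43 (mod 47), so λ ≡ 37·43 ≡ 40.
  x = λ² - 28 - 28 = 1600 - 56 ≡ 40; y = λ·(28 - 40) - 41 ≡ 43. → (40, 43)

(40, 43)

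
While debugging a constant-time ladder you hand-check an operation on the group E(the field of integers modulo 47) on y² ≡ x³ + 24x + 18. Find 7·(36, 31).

Write Q = (36, 31).
Repeated addition: build up to 7Q.
2Q: tangent at (36, 31): λ = (3·36² + 24)/(2·31) ≡ 11/15. 15⁻¹ ≡ 22 (mod 47), so λ ≡ 11·22 ≡ 7.
  x = λ² - 36 - 36 = 49 - 72 ≡ 24; y = λ·(36 - 24) - 31 ≡ 6. → (24, 6)
3Q: (24, 6) + (36, 31). λ = (31 - 6)/(36 - 24) ≡ 25/12 mod 47. 12⁻¹ ≡ 4 (mod 47) since 12·4 = 48 ≡ 1, so λ ≡ 6.
  x = λ² - 24 - 36 = 36 - 60 ≡ 23; y = λ·(24 - 23) - 6 ≡ 0. → (23, 0)
4Q: (23, 0) + (36, 31). λ = (31 - 0)/(36 - 23) ≡ 31/13 mod 47. 13⁻¹ ≡ 29 (mod 47), so λ ≡ 6.
  x = λ² - 23 - 36 = 36 - 59 ≡ 24; y = λ·(23 - 24) - 0 ≡ 41. → (24, 41)
5Q: (24, 41) + (36, 31). λ = (31 - 41)/(36 - 24) ≡ 37/12 mod 47. 12⁻¹ ≡ 4 (mod 47) since 12·4 = 48 ≡ 1, so λ ≡ 7.
  x = λ² - 24 - 36 = 49 - 60 ≡ 36; y = λ·(24 - 36) - 41 ≡ 16. → (36, 16)
6Q: (36, 16) + (36, 31): same x and y₁ ≡ -y₂, so the sum is O.
7Q: O + (36, 31) = (36, 31) (identity).

(36, 31)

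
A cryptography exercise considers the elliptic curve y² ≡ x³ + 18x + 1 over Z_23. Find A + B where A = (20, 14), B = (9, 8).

(0, 22)

(20, 14) + (9, 8). λ = (8 - 14)/(9 - 20) ≡ 17/12 mod 23. 12⁻¹ ≡ 2 (mod 23), so λ ≡ 11.
  x = λ² - 20 - 9 = 121 - 29 ≡ 0; y = λ·(20 - 0) - 14 ≡ 22. → (0, 22)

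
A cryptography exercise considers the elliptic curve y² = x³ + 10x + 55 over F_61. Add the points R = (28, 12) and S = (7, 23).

(39, 17)

(28, 12) + (7, 23). λ = (23 - 12)/(7 - 28) ≡ 11/40 mod 61. 40⁻¹ ≡ 29 (mod 61) since 40·29 = 1160 ≡ 1, so λ ≡ 14.
  x = λ² - 28 - 7 = 196 - 35 ≡ 39; y = λ·(28 - 39) - 12 ≡ 17. → (39, 17)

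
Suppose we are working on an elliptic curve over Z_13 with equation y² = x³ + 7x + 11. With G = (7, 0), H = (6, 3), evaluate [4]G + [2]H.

(4, 5)

First 4G:
Double-and-add on 4 = (100)₂. Start with G = (7, 0) for the leading 1-bit.
double: (7, 0) + (7, 0): same x and y₁ ≡ -y₂, so the sum is ∞.
double: ∞ + ∞ = ∞ (identity).
4G = ∞.
Next 2H:
Repeated addition: build up to 2H.
2H: tangent at (6, 3): λ = (3·6² + 7)/(2·3) ≡ 11/6. 6⁻¹ ≡ 11 (mod 13), so λ ≡ 11·11 ≡ 4.
  x = λ² - 6 - 6 = 16 - 12 ≡ 4; y = λ·(6 - 4) - 3 ≡ 5. → (4, 5)
2H = (4, 5).
Finally 4G + 2H:
∞ + (4, 5) = (4, 5) (identity).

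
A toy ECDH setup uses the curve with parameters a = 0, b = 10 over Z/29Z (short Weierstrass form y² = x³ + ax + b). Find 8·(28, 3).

(4, 25)

Write G = (28, 3).
Repeated addition: build up to 8G.
2G: tangent at (28, 3): λ = (3·28² + 0)/(2·3) ≡ 3/6. 6⁻¹ ≡ 5 (mod 29) since 6·5 = 30 ≡ 1, so λ ≡ 3·5 ≡ 15.
  x = λ² - 28 - 28 = 225 - 56 ≡ 24; y = λ·(28 - 24) - 3 ≡ 28. → (24, 28)
3G: (24, 28) + (28, 3). λ = (3 - 28)/(28 - 24) ≡ 4/4 mod 29. 4⁻¹ ≡ 22 (mod 29), so λ ≡ 1.
  x = λ² - 24 - 28 = 1 - 52 ≡ 7; y = λ·(24 - 7) - 28 ≡ 18. → (7, 18)
4G: (7, 18) + (28, 3). λ = (3 - 18)/(28 - 7) ≡ 14/21 mod 29. 21⁻¹ ≡ 18 (mod 29), so λ ≡ 20.
  x = λ² - 7 - 28 = 400 - 35 ≡ 17; y = λ·(7 - 17) - 18 ≡ 14. → (17, 14)
5G: (17, 14) + (28, 3). λ = (3 - 14)/(28 - 17) ≡ 18/11 mod 29. 11⁻¹ ≡ 8 (mod 29) since 11·8 = 88 ≡ 1, so λ ≡ 28.
  x = λ² - 17 - 28 = 784 - 45 ≡ 14; y = λ·(17 - 14) - 14 ≡ 12. → (14, 12)
6G: (14, 12) + (28, 3). λ = (3 - 12)/(28 - 14) ≡ 20/14 mod 29. 14⁻¹ ≡ 27 (mod 29), so λ ≡ 18.
  x = λ² - 14 - 28 = 324 - 42 ≡ 21; y = λ·(14 - 21) - 12 ≡ 7. → (21, 7)
7G: (21, 7) + (28, 3). λ = (3 - 7)/(28 - 21) ≡ 25/7 mod 29. 7⁻¹ ≡ 25 (mod 29) since 7·25 = 175 ≡ 1, so λ ≡ 16.
  x = λ² - 21 - 28 = 256 - 49 ≡ 4; y = λ·(21 - 4) - 7 ≡ 4. → (4, 4)
8G: (4, 4) + (28, 3). λ = (3 - 4)/(28 - 4) ≡ 28/24 mod 29. 24⁻¹ ≡ 23 (mod 29) since 24·23 = 552 ≡ 1, so λ ≡ 6.
  x = λ² - 4 - 28 = 36 - 32 ≡ 4; y = λ·(4 - 4) - 4 ≡ 25. → (4, 25)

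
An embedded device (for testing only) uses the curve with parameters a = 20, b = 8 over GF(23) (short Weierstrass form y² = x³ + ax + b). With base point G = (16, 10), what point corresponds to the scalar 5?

Double-and-add on 5 = (101)₂. Start with G = (16, 10) for the leading 1-bit.
double: tangent at (16, 10): λ = (3·16² + 20)/(2·10) ≡ 6/20. 20⁻¹ ≡ 15 (mod 23), so λ ≡ 6·15 ≡ 21.
  x = λ² - 16 - 16 = 441 - 32 ≡ 18; y = λ·(16 - 18) - 10 ≡ 17. → (18, 17)
double: tangent at (18, 17): λ = (3·18² + 20)/(2·17) ≡ 3/11. 11⁻¹ ≡ 21 (mod 23), so λ ≡ 3·21 ≡ 17.
  x = λ² - 18 - 18 = 289 - 36 ≡ 0; y = λ·(18 - 0) - 17 ≡ 13. → (0, 13)
add G: (0, 13) + (16, 10). λ = (10 - 13)/(16 - 0) ≡ 20/16 mod 23. 16⁻¹ ≡ 13 (mod 23) since 16·13 = 208 ≡ 1, so λ ≡ 7.
  x = λ² - 0 - 16 = 49 - 16 ≡ 10; y = λ·(0 - 10) - 13 ≡ 9. → (10, 9)

(10, 9)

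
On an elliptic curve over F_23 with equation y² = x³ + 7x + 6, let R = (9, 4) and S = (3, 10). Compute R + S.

(9, 4) + (3, 10). λ = (10 - 4)/(3 - 9) ≡ 6/17 mod 23. 17⁻¹ ≡ 19 (mod 23) since 17·19 = 323 ≡ 1, so λ ≡ 22.
  x = λ² - 9 - 3 = 484 - 12 ≡ 12; y = λ·(9 - 12) - 4 ≡ 22. → (12, 22)

(12, 22)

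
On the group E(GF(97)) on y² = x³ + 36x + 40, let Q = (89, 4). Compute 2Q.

tangent at (89, 4): λ = (3·89² + 36)/(2·4) ≡ 34/8. 8⁻¹ ≡ 85 (mod 97), so λ ≡ 34·85 ≡ 77.
  x = λ² - 89 - 89 = 5929 - 178 ≡ 28; y = λ·(89 - 28) - 4 ≡ 37. → (28, 37)

(28, 37)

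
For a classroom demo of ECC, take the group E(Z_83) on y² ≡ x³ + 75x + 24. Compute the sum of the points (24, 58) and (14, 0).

(72, 62)

(24, 58) + (14, 0). λ = (0 - 58)/(14 - 24) ≡ 25/73 mod 83. 73⁻¹ ≡ 58 (mod 83) since 73·58 = 4234 ≡ 1, so λ ≡ 39.
  x = λ² - 24 - 14 = 1521 - 38 ≡ 72; y = λ·(24 - 72) - 58 ≡ 62. → (72, 62)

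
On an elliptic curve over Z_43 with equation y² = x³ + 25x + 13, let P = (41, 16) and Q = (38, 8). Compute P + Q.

(41, 16) + (38, 8). λ = (8 - 16)/(38 - 41) ≡ 35/40 mod 43. 40⁻¹ ≡ 14 (mod 43), so λ ≡ 17.
  x = λ² - 41 - 38 = 289 - 79 ≡ 38; y = λ·(41 - 38) - 16 ≡ 35. → (38, 35)

(38, 35)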